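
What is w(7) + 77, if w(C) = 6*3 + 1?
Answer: 96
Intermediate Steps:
w(C) = 19 (w(C) = 18 + 1 = 19)
w(7) + 77 = 19 + 77 = 96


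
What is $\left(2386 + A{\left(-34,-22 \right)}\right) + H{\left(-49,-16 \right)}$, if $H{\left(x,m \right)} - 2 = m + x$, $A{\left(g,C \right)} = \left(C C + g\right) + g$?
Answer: $2739$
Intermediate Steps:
$A{\left(g,C \right)} = C^{2} + 2 g$ ($A{\left(g,C \right)} = \left(C^{2} + g\right) + g = \left(g + C^{2}\right) + g = C^{2} + 2 g$)
$H{\left(x,m \right)} = 2 + m + x$ ($H{\left(x,m \right)} = 2 + \left(m + x\right) = 2 + m + x$)
$\left(2386 + A{\left(-34,-22 \right)}\right) + H{\left(-49,-16 \right)} = \left(2386 + \left(\left(-22\right)^{2} + 2 \left(-34\right)\right)\right) - 63 = \left(2386 + \left(484 - 68\right)\right) - 63 = \left(2386 + 416\right) - 63 = 2802 - 63 = 2739$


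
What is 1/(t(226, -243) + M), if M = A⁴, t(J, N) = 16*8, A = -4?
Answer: 1/384 ≈ 0.0026042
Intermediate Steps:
t(J, N) = 128
M = 256 (M = (-4)⁴ = 256)
1/(t(226, -243) + M) = 1/(128 + 256) = 1/384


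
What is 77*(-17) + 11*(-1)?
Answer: -1320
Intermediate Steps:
77*(-17) + 11*(-1) = -1309 - 11 = -1320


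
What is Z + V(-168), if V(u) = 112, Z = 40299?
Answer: 40411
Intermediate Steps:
Z + V(-168) = 40299 + 112 = 40411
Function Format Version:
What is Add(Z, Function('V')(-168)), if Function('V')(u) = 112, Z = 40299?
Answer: 40411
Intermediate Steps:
Add(Z, Function('V')(-168)) = Add(40299, 112) = 40411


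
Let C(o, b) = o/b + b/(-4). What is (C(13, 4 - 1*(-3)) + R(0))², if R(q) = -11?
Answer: 93025/784 ≈ 118.65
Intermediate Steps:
C(o, b) = -b/4 + o/b (C(o, b) = o/b + b*(-¼) = o/b - b/4 = -b/4 + o/b)
(C(13, 4 - 1*(-3)) + R(0))² = ((-(4 - 1*(-3))/4 + 13/(4 - 1*(-3))) - 11)² = ((-(4 + 3)/4 + 13/(4 + 3)) - 11)² = ((-¼*7 + 13/7) - 11)² = ((-7/4 + 13*(⅐)) - 11)² = ((-7/4 + 13/7) - 11)² = (3/28 - 11)² = (-305/28)² = 93025/784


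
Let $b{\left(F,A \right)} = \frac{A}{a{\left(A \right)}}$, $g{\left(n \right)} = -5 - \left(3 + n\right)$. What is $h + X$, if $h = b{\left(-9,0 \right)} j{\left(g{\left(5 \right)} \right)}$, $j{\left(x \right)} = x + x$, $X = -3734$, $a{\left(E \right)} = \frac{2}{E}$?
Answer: $-3734$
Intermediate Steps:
$g{\left(n \right)} = -8 - n$ ($g{\left(n \right)} = -5 - \left(3 + n\right) = -8 - n$)
$b{\left(F,A \right)} = \frac{A^{2}}{2}$ ($b{\left(F,A \right)} = \frac{A}{2 \frac{1}{A}} = A \frac{A}{2} = \frac{A^{2}}{2}$)
$j{\left(x \right)} = 2 x$
$h = 0$ ($h = \frac{0^{2}}{2} \cdot 2 \left(-8 - 5\right) = \frac{1}{2} \cdot 0 \cdot 2 \left(-8 - 5\right) = 0 \cdot 2 \left(-13\right) = 0 \left(-26\right) = 0$)
$h + X = 0 - 3734 = -3734$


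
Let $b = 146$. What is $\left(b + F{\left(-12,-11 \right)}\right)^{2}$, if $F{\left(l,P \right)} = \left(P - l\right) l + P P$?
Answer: $65025$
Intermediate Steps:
$F{\left(l,P \right)} = P^{2} + l \left(P - l\right)$ ($F{\left(l,P \right)} = l \left(P - l\right) + P^{2} = P^{2} + l \left(P - l\right)$)
$\left(b + F{\left(-12,-11 \right)}\right)^{2} = \left(146 - \left(12 - 121\right)\right)^{2} = \left(146 + \left(121 - 144 + 132\right)\right)^{2} = \left(146 + 109\right)^{2} = 255^{2} = 65025$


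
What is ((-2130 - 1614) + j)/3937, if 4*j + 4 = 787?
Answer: -14193/15748 ≈ -0.90126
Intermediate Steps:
j = 783/4 (j = -1 + (¼)*787 = -1 + 787/4 = 783/4 ≈ 195.75)
((-2130 - 1614) + j)/3937 = ((-2130 - 1614) + 783/4)/3937 = (-3744 + 783/4)*(1/3937) = -14193/4*1/3937 = -14193/15748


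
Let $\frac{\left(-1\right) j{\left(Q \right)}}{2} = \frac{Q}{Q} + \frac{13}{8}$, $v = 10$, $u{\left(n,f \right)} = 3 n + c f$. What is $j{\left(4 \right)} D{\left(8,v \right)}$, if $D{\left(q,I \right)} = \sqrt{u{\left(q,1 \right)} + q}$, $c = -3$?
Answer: $- \frac{21 \sqrt{29}}{4} \approx -28.272$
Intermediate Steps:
$u{\left(n,f \right)} = - 3 f + 3 n$ ($u{\left(n,f \right)} = 3 n - 3 f = - 3 f + 3 n$)
$j{\left(Q \right)} = - \frac{21}{4}$ ($j{\left(Q \right)} = - 2 \left(\frac{Q}{Q} + \frac{13}{8}\right) = - 2 \left(1 + 13 \cdot \frac{1}{8}\right) = - 2 \left(1 + \frac{13}{8}\right) = \left(-2\right) \frac{21}{8} = - \frac{21}{4}$)
$D{\left(q,I \right)} = \sqrt{-3 + 4 q}$ ($D{\left(q,I \right)} = \sqrt{\left(\left(-3\right) 1 + 3 q\right) + q} = \sqrt{\left(-3 + 3 q\right) + q} = \sqrt{-3 + 4 q}$)
$j{\left(4 \right)} D{\left(8,v \right)} = - \frac{21 \sqrt{-3 + 4 \cdot 8}}{4} = - \frac{21 \sqrt{-3 + 32}}{4} = - \frac{21 \sqrt{29}}{4}$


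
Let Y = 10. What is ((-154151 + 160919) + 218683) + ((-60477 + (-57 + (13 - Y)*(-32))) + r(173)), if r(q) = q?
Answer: 164994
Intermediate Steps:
((-154151 + 160919) + 218683) + ((-60477 + (-57 + (13 - Y)*(-32))) + r(173)) = ((-154151 + 160919) + 218683) + ((-60477 + (-57 + (13 - 1*10)*(-32))) + 173) = (6768 + 218683) + ((-60477 + (-57 + (13 - 10)*(-32))) + 173) = 225451 + ((-60477 + (-57 + 3*(-32))) + 173) = 225451 + ((-60477 + (-57 - 96)) + 173) = 225451 + ((-60477 - 153) + 173) = 225451 + (-60630 + 173) = 225451 - 60457 = 164994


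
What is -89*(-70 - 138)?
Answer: 18512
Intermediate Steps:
-89*(-70 - 138) = -89*(-208) = 18512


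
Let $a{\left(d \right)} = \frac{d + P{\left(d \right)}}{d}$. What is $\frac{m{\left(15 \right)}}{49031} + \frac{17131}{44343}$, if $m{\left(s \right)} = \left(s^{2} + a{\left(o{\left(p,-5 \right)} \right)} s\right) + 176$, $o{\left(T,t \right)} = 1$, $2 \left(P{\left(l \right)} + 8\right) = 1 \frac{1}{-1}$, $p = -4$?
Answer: $\frac{1705486033}{4348363266} \approx 0.39221$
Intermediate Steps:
$P{\left(l \right)} = - \frac{17}{2}$ ($P{\left(l \right)} = -8 + \frac{1 \frac{1}{-1}}{2} = -8 + \frac{1 \left(-1\right)}{2} = -8 + \frac{1}{2} \left(-1\right) = -8 - \frac{1}{2} = - \frac{17}{2}$)
$a{\left(d \right)} = \frac{- \frac{17}{2} + d}{d}$ ($a{\left(d \right)} = \frac{d - \frac{17}{2}}{d} = \frac{- \frac{17}{2} + d}{d}$)
$m{\left(s \right)} = 176 + s^{2} - \frac{15 s}{2}$ ($m{\left(s \right)} = \left(s^{2} + \frac{- \frac{17}{2} + 1}{1} s\right) + 176 = \left(s^{2} + 1 \left(- \frac{15}{2}\right) s\right) + 176 = \left(s^{2} - \frac{15 s}{2}\right) + 176 = 176 + s^{2} - \frac{15 s}{2}$)
$\frac{m{\left(15 \right)}}{49031} + \frac{17131}{44343} = \frac{176 + 15^{2} - \frac{225}{2}}{49031} + \frac{17131}{44343} = \left(176 + 225 - \frac{225}{2}\right) \frac{1}{49031} + 17131 \cdot \frac{1}{44343} = \frac{577}{2} \cdot \frac{1}{49031} + \frac{17131}{44343} = \frac{577}{98062} + \frac{17131}{44343} = \frac{1705486033}{4348363266}$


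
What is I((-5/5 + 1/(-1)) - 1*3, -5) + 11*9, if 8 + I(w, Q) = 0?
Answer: 91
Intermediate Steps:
I(w, Q) = -8 (I(w, Q) = -8 + 0 = -8)
I((-5/5 + 1/(-1)) - 1*3, -5) + 11*9 = -8 + 11*9 = -8 + 99 = 91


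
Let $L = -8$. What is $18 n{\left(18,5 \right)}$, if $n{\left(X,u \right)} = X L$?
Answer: $-2592$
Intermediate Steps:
$n{\left(X,u \right)} = - 8 X$ ($n{\left(X,u \right)} = X \left(-8\right) = - 8 X$)
$18 n{\left(18,5 \right)} = 18 \left(\left(-8\right) 18\right) = 18 \left(-144\right) = -2592$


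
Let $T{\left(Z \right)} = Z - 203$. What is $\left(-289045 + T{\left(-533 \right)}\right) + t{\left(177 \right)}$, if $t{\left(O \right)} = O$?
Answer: $-289604$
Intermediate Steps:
$T{\left(Z \right)} = -203 + Z$
$\left(-289045 + T{\left(-533 \right)}\right) + t{\left(177 \right)} = \left(-289045 - 736\right) + 177 = -289781 + 177 = -289604$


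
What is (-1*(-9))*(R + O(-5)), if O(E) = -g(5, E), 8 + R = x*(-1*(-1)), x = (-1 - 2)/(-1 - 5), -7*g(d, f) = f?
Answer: -1035/14 ≈ -73.929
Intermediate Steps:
g(d, f) = -f/7
x = ½ (x = -3/(-6) = -3*(-⅙) = ½ ≈ 0.50000)
R = -15/2 (R = -8 + (-1*(-1))/2 = -8 + (½)*1 = -8 + ½ = -15/2 ≈ -7.5000)
O(E) = E/7 (O(E) = -(-1)*E/7 = E/7)
(-1*(-9))*(R + O(-5)) = (-1*(-9))*(-15/2 + (⅐)*(-5)) = 9*(-15/2 - 5/7) = 9*(-115/14) = -1035/14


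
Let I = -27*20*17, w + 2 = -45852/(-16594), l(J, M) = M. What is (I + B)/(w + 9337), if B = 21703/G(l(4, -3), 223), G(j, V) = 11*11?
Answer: -4538459/4708451 ≈ -0.96390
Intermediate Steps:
G(j, V) = 121
w = 6332/8297 (w = -2 - 45852/(-16594) = -2 - 45852*(-1/16594) = -2 + 22926/8297 = 6332/8297 ≈ 0.76317)
B = 1973/11 (B = 21703/121 = 21703*(1/121) = 1973/11 ≈ 179.36)
I = -9180 (I = -540*17 = -9180)
(I + B)/(w + 9337) = (-9180 + 1973/11)/(6332/8297 + 9337) = -99007/(11*77475421/8297) = -99007/11*8297/77475421 = -4538459/4708451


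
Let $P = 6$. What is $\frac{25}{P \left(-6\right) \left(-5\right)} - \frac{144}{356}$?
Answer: $- \frac{851}{3204} \approx -0.26561$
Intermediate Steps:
$\frac{25}{P \left(-6\right) \left(-5\right)} - \frac{144}{356} = \frac{25}{6 \left(-6\right) \left(-5\right)} - \frac{144}{356} = \frac{25}{\left(-36\right) \left(-5\right)} - \frac{36}{89} = \frac{25}{180} - \frac{36}{89} = 25 \cdot \frac{1}{180} - \frac{36}{89} = \frac{5}{36} - \frac{36}{89} = - \frac{851}{3204}$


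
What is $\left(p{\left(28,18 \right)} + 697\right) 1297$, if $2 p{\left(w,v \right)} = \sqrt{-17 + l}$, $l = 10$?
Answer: $904009 + \frac{1297 i \sqrt{7}}{2} \approx 9.0401 \cdot 10^{5} + 1715.8 i$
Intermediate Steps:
$p{\left(w,v \right)} = \frac{i \sqrt{7}}{2}$ ($p{\left(w,v \right)} = \frac{\sqrt{-17 + 10}}{2} = \frac{\sqrt{-7}}{2} = \frac{i \sqrt{7}}{2}$)
$\left(p{\left(28,18 \right)} + 697\right) 1297 = \left(\frac{i \sqrt{7}}{2} + 697\right) 1297 = \left(697 + \frac{i \sqrt{7}}{2}\right) 1297 = 904009 + \frac{1297 i \sqrt{7}}{2}$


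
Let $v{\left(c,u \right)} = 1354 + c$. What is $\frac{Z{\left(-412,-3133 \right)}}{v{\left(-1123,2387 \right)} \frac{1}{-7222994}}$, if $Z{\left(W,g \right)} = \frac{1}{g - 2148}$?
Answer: $\frac{7222994}{1219911} \approx 5.9209$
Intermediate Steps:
$Z{\left(W,g \right)} = \frac{1}{-2148 + g}$
$\frac{Z{\left(-412,-3133 \right)}}{v{\left(-1123,2387 \right)} \frac{1}{-7222994}} = \frac{1}{\left(-2148 - 3133\right) \frac{1354 - 1123}{-7222994}} = \frac{1}{\left(-5281\right) 231 \left(- \frac{1}{7222994}\right)} = - \frac{1}{5281 \left(- \frac{231}{7222994}\right)} = \left(- \frac{1}{5281}\right) \left(- \frac{7222994}{231}\right) = \frac{7222994}{1219911}$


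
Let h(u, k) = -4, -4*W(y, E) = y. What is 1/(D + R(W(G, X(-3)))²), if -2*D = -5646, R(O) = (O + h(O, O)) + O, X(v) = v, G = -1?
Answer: 4/11341 ≈ 0.00035270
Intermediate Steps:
W(y, E) = -y/4
R(O) = -4 + 2*O (R(O) = (O - 4) + O = (-4 + O) + O = -4 + 2*O)
D = 2823 (D = -½*(-5646) = 2823)
1/(D + R(W(G, X(-3)))²) = 1/(2823 + (-4 + 2*(-¼*(-1)))²) = 1/(2823 + (-4 + 2*(¼))²) = 1/(2823 + (-4 + ½)²) = 1/(2823 + (-7/2)²) = 1/(2823 + 49/4) = 1/(11341/4) = 4/11341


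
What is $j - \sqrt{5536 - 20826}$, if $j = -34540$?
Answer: $-34540 - i \sqrt{15290} \approx -34540.0 - 123.65 i$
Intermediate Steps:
$j - \sqrt{5536 - 20826} = -34540 - \sqrt{5536 - 20826} = -34540 - \sqrt{-15290} = -34540 - i \sqrt{15290}$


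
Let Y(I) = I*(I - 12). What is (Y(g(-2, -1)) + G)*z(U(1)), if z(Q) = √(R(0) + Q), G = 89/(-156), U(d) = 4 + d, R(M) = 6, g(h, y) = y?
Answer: 1939*√11/156 ≈ 41.224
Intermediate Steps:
G = -89/156 (G = 89*(-1/156) = -89/156 ≈ -0.57051)
z(Q) = √(6 + Q)
Y(I) = I*(-12 + I)
(Y(g(-2, -1)) + G)*z(U(1)) = (-(-12 - 1) - 89/156)*√(6 + (4 + 1)) = (-1*(-13) - 89/156)*√(6 + 5) = (13 - 89/156)*√11 = 1939*√11/156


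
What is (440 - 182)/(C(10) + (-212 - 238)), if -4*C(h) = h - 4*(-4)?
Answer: -516/913 ≈ -0.56517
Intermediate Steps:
C(h) = -4 - h/4 (C(h) = -(h - 4*(-4))/4 = -(h + 16)/4 = -(16 + h)/4 = -4 - h/4)
(440 - 182)/(C(10) + (-212 - 238)) = (440 - 182)/((-4 - ¼*10) + (-212 - 238)) = 258/((-4 - 5/2) - 450) = 258/(-13/2 - 450) = 258/(-913/2) = 258*(-2/913) = -516/913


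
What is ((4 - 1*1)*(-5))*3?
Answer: -45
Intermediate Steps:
((4 - 1*1)*(-5))*3 = ((4 - 1)*(-5))*3 = (3*(-5))*3 = -15*3 = -45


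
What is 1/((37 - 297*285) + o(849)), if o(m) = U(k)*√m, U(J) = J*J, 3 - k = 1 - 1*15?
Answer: -84608/7087604335 - 289*√849/7087604335 ≈ -1.3126e-5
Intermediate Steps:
k = 17 (k = 3 - (1 - 1*15) = 3 - (1 - 15) = 3 - 1*(-14) = 3 + 14 = 17)
U(J) = J²
o(m) = 289*√m (o(m) = 17²*√m = 289*√m)
1/((37 - 297*285) + o(849)) = 1/((37 - 297*285) + 289*√849) = 1/((37 - 84645) + 289*√849) = 1/(-84608 + 289*√849)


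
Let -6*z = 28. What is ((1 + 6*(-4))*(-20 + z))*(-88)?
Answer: -149776/3 ≈ -49925.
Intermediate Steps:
z = -14/3 (z = -⅙*28 = -14/3 ≈ -4.6667)
((1 + 6*(-4))*(-20 + z))*(-88) = ((1 + 6*(-4))*(-20 - 14/3))*(-88) = ((1 - 24)*(-74/3))*(-88) = -23*(-74/3)*(-88) = (1702/3)*(-88) = -149776/3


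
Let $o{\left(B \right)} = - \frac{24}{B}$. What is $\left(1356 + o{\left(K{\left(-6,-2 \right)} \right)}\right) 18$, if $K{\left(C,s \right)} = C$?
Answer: $24480$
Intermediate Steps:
$\left(1356 + o{\left(K{\left(-6,-2 \right)} \right)}\right) 18 = \left(1356 - \frac{24}{-6}\right) 18 = \left(1356 - -4\right) 18 = \left(1356 + 4\right) 18 = 1360 \cdot 18 = 24480$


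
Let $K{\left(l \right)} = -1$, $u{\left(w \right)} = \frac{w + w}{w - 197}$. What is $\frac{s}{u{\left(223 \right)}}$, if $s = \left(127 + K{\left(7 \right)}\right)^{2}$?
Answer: $\frac{206388}{223} \approx 925.51$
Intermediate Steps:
$u{\left(w \right)} = \frac{2 w}{-197 + w}$
$s = 15876$ ($s = \left(127 - 1\right)^{2} = 126^{2} = 15876$)
$\frac{s}{u{\left(223 \right)}} = \frac{15876}{2 \cdot 223 \frac{1}{-197 + 223}} = \frac{15876}{2 \cdot 223 \cdot \frac{1}{26}} = \frac{15876}{\frac{223}{13}} = 15876 \cdot \frac{13}{223} = \frac{206388}{223}$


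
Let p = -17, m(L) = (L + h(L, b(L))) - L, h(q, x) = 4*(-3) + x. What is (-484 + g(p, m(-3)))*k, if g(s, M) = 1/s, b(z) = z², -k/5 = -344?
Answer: -14153880/17 ≈ -8.3258e+5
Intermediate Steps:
k = 1720 (k = -5*(-344) = 1720)
h(q, x) = -12 + x
m(L) = -12 + L² (m(L) = (L + (-12 + L²)) - L = (-12 + L + L²) - L = -12 + L²)
(-484 + g(p, m(-3)))*k = (-484 + 1/(-17))*1720 = (-484 - 1/17)*1720 = -8229/17*1720 = -14153880/17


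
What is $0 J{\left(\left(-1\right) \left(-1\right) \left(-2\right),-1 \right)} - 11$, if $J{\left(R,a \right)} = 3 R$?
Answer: $-11$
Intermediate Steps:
$0 J{\left(\left(-1\right) \left(-1\right) \left(-2\right),-1 \right)} - 11 = 0 \cdot 3 \left(-1\right) \left(-1\right) \left(-2\right) - 11 = 0 \cdot 3 \cdot 1 \left(-2\right) - 11 = 0 \cdot 3 \left(-2\right) - 11 = 0 \left(-6\right) - 11 = 0 - 11 = -11$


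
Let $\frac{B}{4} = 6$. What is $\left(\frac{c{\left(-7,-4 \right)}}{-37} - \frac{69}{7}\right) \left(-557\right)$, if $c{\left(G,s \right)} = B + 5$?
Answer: $\frac{1535092}{259} \approx 5927.0$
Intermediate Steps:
$B = 24$ ($B = 4 \cdot 6 = 24$)
$c{\left(G,s \right)} = 29$ ($c{\left(G,s \right)} = 24 + 5 = 29$)
$\left(\frac{c{\left(-7,-4 \right)}}{-37} - \frac{69}{7}\right) \left(-557\right) = \left(\frac{29}{-37} - \frac{69}{7}\right) \left(-557\right) = \left(29 \left(- \frac{1}{37}\right) - \frac{69}{7}\right) \left(-557\right) = \left(- \frac{29}{37} - \frac{69}{7}\right) \left(-557\right) = \left(- \frac{2756}{259}\right) \left(-557\right) = \frac{1535092}{259}$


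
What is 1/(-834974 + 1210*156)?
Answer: -1/646214 ≈ -1.5475e-6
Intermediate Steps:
1/(-834974 + 1210*156) = 1/(-834974 + 188760) = 1/(-646214) = -1/646214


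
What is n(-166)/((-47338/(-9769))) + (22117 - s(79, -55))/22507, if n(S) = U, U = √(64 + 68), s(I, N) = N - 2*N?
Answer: 22062/22507 + 9769*√33/23669 ≈ 3.3512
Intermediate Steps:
s(I, N) = -N
U = 2*√33 (U = √132 = 2*√33 ≈ 11.489)
n(S) = 2*√33
n(-166)/((-47338/(-9769))) + (22117 - s(79, -55))/22507 = (2*√33)/((-47338/(-9769))) + (22117 - (-1)*(-55))/22507 = (2*√33)/((-47338*(-1/9769))) + (22117 - 1*55)*(1/22507) = (2*√33)/(47338/9769) + (22117 - 55)*(1/22507) = (2*√33)*(9769/47338) + 22062*(1/22507) = 9769*√33/23669 + 22062/22507 = 22062/22507 + 9769*√33/23669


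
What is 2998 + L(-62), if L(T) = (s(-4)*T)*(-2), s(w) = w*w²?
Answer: -4938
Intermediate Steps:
s(w) = w³
L(T) = 128*T (L(T) = ((-4)³*T)*(-2) = -64*T*(-2) = 128*T)
2998 + L(-62) = 2998 + 128*(-62) = 2998 - 7936 = -4938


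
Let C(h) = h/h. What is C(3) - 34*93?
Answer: -3161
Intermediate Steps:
C(h) = 1
C(3) - 34*93 = 1 - 34*93 = 1 - 3162 = -3161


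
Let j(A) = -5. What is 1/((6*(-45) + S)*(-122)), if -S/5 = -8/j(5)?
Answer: 1/33916 ≈ 2.9485e-5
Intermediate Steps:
S = -8 (S = -(-40)/(-5) = -(-40)*(-1)/5 = -5*8/5 = -8)
1/((6*(-45) + S)*(-122)) = 1/((6*(-45) - 8)*(-122)) = 1/((-270 - 8)*(-122)) = 1/(-278*(-122)) = 1/33916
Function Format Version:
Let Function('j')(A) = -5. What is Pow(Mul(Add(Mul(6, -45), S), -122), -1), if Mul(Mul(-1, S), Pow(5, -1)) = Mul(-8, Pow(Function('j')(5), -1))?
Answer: Rational(1, 33916) ≈ 2.9485e-5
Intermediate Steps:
S = -8 (S = Mul(-5, Mul(-8, Pow(-5, -1))) = Mul(-5, Mul(-8, Rational(-1, 5))) = Mul(-5, Rational(8, 5)) = -8)
Pow(Mul(Add(Mul(6, -45), S), -122), -1) = Pow(Mul(Add(Mul(6, -45), -8), -122), -1) = Pow(Mul(Add(-270, -8), -122), -1) = Pow(Mul(-278, -122), -1) = Pow(33916, -1) = Rational(1, 33916)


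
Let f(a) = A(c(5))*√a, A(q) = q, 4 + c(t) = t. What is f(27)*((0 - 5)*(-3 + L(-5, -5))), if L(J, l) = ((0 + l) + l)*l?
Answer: -705*√3 ≈ -1221.1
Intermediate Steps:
c(t) = -4 + t
L(J, l) = 2*l² (L(J, l) = (l + l)*l = (2*l)*l = 2*l²)
f(a) = √a (f(a) = (-4 + 5)*√a = 1*√a = √a)
f(27)*((0 - 5)*(-3 + L(-5, -5))) = √27*((0 - 5)*(-3 + 2*(-5)²)) = (3*√3)*(-5*(-3 + 2*25)) = (3*√3)*(-5*(-3 + 50)) = (3*√3)*(-5*47) = (3*√3)*(-235) = -705*√3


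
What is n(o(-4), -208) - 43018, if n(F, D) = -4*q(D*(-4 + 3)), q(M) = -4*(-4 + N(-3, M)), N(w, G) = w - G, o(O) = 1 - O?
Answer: -46458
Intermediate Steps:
q(M) = 28 + 4*M (q(M) = -4*(-4 + (-3 - M)) = -4*(-7 - M) = 28 + 4*M)
n(F, D) = -112 + 16*D (n(F, D) = -4*(28 + 4*(D*(-4 + 3))) = -4*(28 + 4*(D*(-1))) = -4*(28 + 4*(-D)) = -4*(28 - 4*D) = -112 + 16*D)
n(o(-4), -208) - 43018 = (-112 + 16*(-208)) - 43018 = (-112 - 3328) - 43018 = -3440 - 43018 = -46458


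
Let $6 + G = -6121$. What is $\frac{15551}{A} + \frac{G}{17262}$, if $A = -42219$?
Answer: $- \frac{58568575}{80976042} \approx -0.72328$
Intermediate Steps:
$G = -6127$ ($G = -6 - 6121 = -6127$)
$\frac{15551}{A} + \frac{G}{17262} = \frac{15551}{-42219} - \frac{6127}{17262} = 15551 \left(- \frac{1}{42219}\right) - \frac{6127}{17262} = - \frac{15551}{42219} - \frac{6127}{17262} = - \frac{58568575}{80976042}$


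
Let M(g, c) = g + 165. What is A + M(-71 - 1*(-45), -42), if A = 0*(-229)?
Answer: 139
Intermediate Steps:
M(g, c) = 165 + g
A = 0
A + M(-71 - 1*(-45), -42) = 0 + (165 + (-71 - 1*(-45))) = 0 + (165 + (-71 + 45)) = 0 + (165 - 26) = 0 + 139 = 139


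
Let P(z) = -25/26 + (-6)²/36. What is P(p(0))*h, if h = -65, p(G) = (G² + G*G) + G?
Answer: -5/2 ≈ -2.5000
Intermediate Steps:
p(G) = G + 2*G² (p(G) = (G² + G²) + G = 2*G² + G = G + 2*G²)
P(z) = 1/26 (P(z) = -25*1/26 + 36*(1/36) = -25/26 + 1 = 1/26)
P(p(0))*h = (1/26)*(-65) = -5/2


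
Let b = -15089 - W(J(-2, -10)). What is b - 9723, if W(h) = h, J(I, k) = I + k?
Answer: -24800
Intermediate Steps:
b = -15077 (b = -15089 - (-2 - 10) = -15089 - 1*(-12) = -15089 + 12 = -15077)
b - 9723 = -15077 - 9723 = -24800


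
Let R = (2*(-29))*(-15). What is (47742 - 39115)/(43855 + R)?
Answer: 8627/44725 ≈ 0.19289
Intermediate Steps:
R = 870 (R = -58*(-15) = 870)
(47742 - 39115)/(43855 + R) = (47742 - 39115)/(43855 + 870) = 8627/44725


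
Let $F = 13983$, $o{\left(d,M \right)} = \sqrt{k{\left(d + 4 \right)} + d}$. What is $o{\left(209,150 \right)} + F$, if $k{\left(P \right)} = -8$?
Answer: $13983 + \sqrt{201} \approx 13997.0$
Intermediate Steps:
$o{\left(d,M \right)} = \sqrt{-8 + d}$
$o{\left(209,150 \right)} + F = \sqrt{-8 + 209} + 13983 = \sqrt{201} + 13983 = 13983 + \sqrt{201}$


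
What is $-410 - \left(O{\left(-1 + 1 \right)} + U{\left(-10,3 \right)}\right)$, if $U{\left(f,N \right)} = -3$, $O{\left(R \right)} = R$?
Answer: $-407$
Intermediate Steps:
$-410 - \left(O{\left(-1 + 1 \right)} + U{\left(-10,3 \right)}\right) = -410 - \left(\left(-1 + 1\right) - 3\right) = -410 - \left(0 - 3\right) = -410 - -3 = -410 + 3 = -407$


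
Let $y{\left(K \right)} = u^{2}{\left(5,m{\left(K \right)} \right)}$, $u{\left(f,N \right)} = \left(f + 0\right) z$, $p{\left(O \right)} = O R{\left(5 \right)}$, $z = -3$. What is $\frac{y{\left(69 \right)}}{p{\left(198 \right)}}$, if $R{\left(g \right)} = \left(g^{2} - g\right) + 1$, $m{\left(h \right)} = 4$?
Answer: $\frac{25}{462} \approx 0.054113$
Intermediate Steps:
$R{\left(g \right)} = 1 + g^{2} - g$
$p{\left(O \right)} = 21 O$ ($p{\left(O \right)} = O \left(1 + 5^{2} - 5\right) = O \left(1 + 25 - 5\right) = O 21 = 21 O$)
$u{\left(f,N \right)} = - 3 f$ ($u{\left(f,N \right)} = \left(f + 0\right) \left(-3\right) = f \left(-3\right) = - 3 f$)
$y{\left(K \right)} = 225$ ($y{\left(K \right)} = \left(\left(-3\right) 5\right)^{2} = \left(-15\right)^{2} = 225$)
$\frac{y{\left(69 \right)}}{p{\left(198 \right)}} = \frac{225}{21 \cdot 198} = \frac{225}{4158} = 225 \cdot \frac{1}{4158} = \frac{25}{462}$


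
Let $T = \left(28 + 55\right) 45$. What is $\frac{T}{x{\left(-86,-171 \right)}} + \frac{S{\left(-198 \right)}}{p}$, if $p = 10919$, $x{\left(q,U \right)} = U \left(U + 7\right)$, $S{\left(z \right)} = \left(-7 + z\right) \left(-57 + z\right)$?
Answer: $\frac{167420285}{34023604} \approx 4.9207$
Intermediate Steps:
$S{\left(z \right)} = \left(-57 + z\right) \left(-7 + z\right)$
$x{\left(q,U \right)} = U \left(7 + U\right)$
$T = 3735$ ($T = 83 \cdot 45 = 3735$)
$\frac{T}{x{\left(-86,-171 \right)}} + \frac{S{\left(-198 \right)}}{p} = \frac{3735}{\left(-171\right) \left(7 - 171\right)} + \frac{399 + \left(-198\right)^{2} - -12672}{10919} = \frac{3735}{\left(-171\right) \left(-164\right)} + \left(399 + 39204 + 12672\right) \frac{1}{10919} = \frac{3735}{28044} + 52275 \cdot \frac{1}{10919} = 3735 \cdot \frac{1}{28044} + \frac{52275}{10919} = \frac{415}{3116} + \frac{52275}{10919} = \frac{167420285}{34023604}$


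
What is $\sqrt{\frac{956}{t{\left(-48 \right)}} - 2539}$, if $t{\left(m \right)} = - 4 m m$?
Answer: $\frac{i \sqrt{5850095}}{48} \approx 50.39 i$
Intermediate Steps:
$t{\left(m \right)} = - 4 m^{2}$
$\sqrt{\frac{956}{t{\left(-48 \right)}} - 2539} = \sqrt{\frac{956}{\left(-4\right) \left(-48\right)^{2}} - 2539} = \sqrt{\frac{956}{\left(-4\right) 2304} - 2539} = \sqrt{\frac{956}{-9216} - 2539} = \sqrt{956 \left(- \frac{1}{9216}\right) - 2539} = \sqrt{- \frac{239}{2304} - 2539} = \sqrt{- \frac{5850095}{2304}} = \frac{i \sqrt{5850095}}{48}$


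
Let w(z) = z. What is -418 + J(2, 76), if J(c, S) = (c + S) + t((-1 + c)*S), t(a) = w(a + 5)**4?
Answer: 43046381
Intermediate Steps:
t(a) = (5 + a)**4 (t(a) = (a + 5)**4 = (5 + a)**4)
J(c, S) = S + c + (5 + S*(-1 + c))**4 (J(c, S) = (c + S) + (5 + (-1 + c)*S)**4 = (S + c) + (5 + S*(-1 + c))**4 = S + c + (5 + S*(-1 + c))**4)
-418 + J(2, 76) = -418 + (76 + 2 + (5 + 76*(-1 + 2))**4) = -418 + (76 + 2 + (5 + 76*1)**4) = -418 + (76 + 2 + (5 + 76)**4) = -418 + (76 + 2 + 81**4) = -418 + (76 + 2 + 43046721) = -418 + 43046799 = 43046381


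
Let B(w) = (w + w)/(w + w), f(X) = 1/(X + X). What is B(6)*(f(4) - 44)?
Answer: -351/8 ≈ -43.875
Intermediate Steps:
f(X) = 1/(2*X)
B(w) = 1 (B(w) = (2*w)/((2*w)) = (2*w)*(1/(2*w)) = 1)
B(6)*(f(4) - 44) = 1*((1/2)/4 - 44) = 1*((1/2)*(1/4) - 44) = 1*(1/8 - 44) = 1*(-351/8) = -351/8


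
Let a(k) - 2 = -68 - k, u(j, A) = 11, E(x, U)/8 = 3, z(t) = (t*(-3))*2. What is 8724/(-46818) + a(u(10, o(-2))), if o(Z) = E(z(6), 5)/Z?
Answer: -602285/7803 ≈ -77.186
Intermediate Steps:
z(t) = -6*t (z(t) = -3*t*2 = -6*t)
E(x, U) = 24 (E(x, U) = 8*3 = 24)
o(Z) = 24/Z
a(k) = -66 - k (a(k) = 2 + (-68 - k) = -66 - k)
8724/(-46818) + a(u(10, o(-2))) = 8724/(-46818) + (-66 - 1*11) = 8724*(-1/46818) + (-66 - 11) = -1454/7803 - 77 = -602285/7803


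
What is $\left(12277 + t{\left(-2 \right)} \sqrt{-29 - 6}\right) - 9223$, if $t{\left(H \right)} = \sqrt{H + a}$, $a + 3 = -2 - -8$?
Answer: $3054 + i \sqrt{35} \approx 3054.0 + 5.9161 i$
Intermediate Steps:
$a = 3$ ($a = -3 - -6 = -3 + \left(-2 + 8\right) = -3 + 6 = 3$)
$t{\left(H \right)} = \sqrt{3 + H}$ ($t{\left(H \right)} = \sqrt{H + 3} = \sqrt{3 + H}$)
$\left(12277 + t{\left(-2 \right)} \sqrt{-29 - 6}\right) - 9223 = \left(12277 + \sqrt{3 - 2} \sqrt{-29 - 6}\right) - 9223 = \left(12277 + \sqrt{1} \sqrt{-35}\right) - 9223 = \left(12277 + 1 i \sqrt{35}\right) - 9223 = \left(12277 + i \sqrt{35}\right) - 9223 = 3054 + i \sqrt{35}$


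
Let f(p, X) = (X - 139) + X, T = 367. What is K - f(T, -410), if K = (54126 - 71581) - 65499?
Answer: -81995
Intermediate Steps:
f(p, X) = -139 + 2*X (f(p, X) = (-139 + X) + X = -139 + 2*X)
K = -82954 (K = -17455 - 65499 = -82954)
K - f(T, -410) = -82954 - (-139 + 2*(-410)) = -82954 - (-139 - 820) = -82954 - 1*(-959) = -82954 + 959 = -81995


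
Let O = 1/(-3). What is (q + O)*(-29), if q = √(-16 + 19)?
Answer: 29/3 - 29*√3 ≈ -40.563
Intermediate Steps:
q = √3 ≈ 1.7320
O = -⅓ ≈ -0.33333
(q + O)*(-29) = (√3 - ⅓)*(-29) = (-⅓ + √3)*(-29) = 29/3 - 29*√3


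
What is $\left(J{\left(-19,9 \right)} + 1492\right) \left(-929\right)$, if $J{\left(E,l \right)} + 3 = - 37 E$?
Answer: $-2036368$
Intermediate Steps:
$J{\left(E,l \right)} = -3 - 37 E$
$\left(J{\left(-19,9 \right)} + 1492\right) \left(-929\right) = \left(\left(-3 - -703\right) + 1492\right) \left(-929\right) = \left(\left(-3 + 703\right) + 1492\right) \left(-929\right) = \left(700 + 1492\right) \left(-929\right) = 2192 \left(-929\right) = -2036368$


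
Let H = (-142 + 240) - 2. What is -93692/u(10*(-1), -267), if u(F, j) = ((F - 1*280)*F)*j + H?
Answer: 23423/193551 ≈ 0.12102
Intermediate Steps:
H = 96 (H = 98 - 2 = 96)
u(F, j) = 96 + F*j*(-280 + F) (u(F, j) = ((F - 1*280)*F)*j + 96 = ((F - 280)*F)*j + 96 = ((-280 + F)*F)*j + 96 = (F*(-280 + F))*j + 96 = F*j*(-280 + F) + 96 = 96 + F*j*(-280 + F))
-93692/u(10*(-1), -267) = -93692/(96 - 267*(10*(-1))² - 280*10*(-1)*(-267)) = -93692/(96 - 267*(-10)² - 280*(-10)*(-267)) = -93692/(96 - 267*100 - 747600) = -93692/(96 - 26700 - 747600) = -93692/(-774204) = -93692*(-1/774204) = 23423/193551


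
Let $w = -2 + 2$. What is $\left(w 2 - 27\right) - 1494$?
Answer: $-1521$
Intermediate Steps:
$w = 0$
$\left(w 2 - 27\right) - 1494 = \left(0 \cdot 2 - 27\right) - 1494 = \left(0 - 27\right) - 1494 = -27 - 1494 = -1521$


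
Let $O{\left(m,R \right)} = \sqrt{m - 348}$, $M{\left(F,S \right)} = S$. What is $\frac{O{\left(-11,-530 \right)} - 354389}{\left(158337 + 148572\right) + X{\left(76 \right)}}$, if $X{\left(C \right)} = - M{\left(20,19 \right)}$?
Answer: $- \frac{354389}{306890} + \frac{i \sqrt{359}}{306890} \approx -1.1548 + 6.174 \cdot 10^{-5} i$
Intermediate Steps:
$O{\left(m,R \right)} = \sqrt{-348 + m}$
$X{\left(C \right)} = -19$ ($X{\left(C \right)} = \left(-1\right) 19 = -19$)
$\frac{O{\left(-11,-530 \right)} - 354389}{\left(158337 + 148572\right) + X{\left(76 \right)}} = \frac{\sqrt{-348 - 11} - 354389}{\left(158337 + 148572\right) - 19} = \frac{\sqrt{-359} - 354389}{306909 - 19} = \frac{i \sqrt{359} - 354389}{306890} = \left(-354389 + i \sqrt{359}\right) \frac{1}{306890} = - \frac{354389}{306890} + \frac{i \sqrt{359}}{306890}$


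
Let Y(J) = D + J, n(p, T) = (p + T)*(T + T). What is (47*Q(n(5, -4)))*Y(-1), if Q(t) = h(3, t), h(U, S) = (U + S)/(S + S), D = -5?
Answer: -705/8 ≈ -88.125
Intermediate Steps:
n(p, T) = 2*T*(T + p) (n(p, T) = (T + p)*(2*T) = 2*T*(T + p))
Y(J) = -5 + J
h(U, S) = (S + U)/(2*S) (h(U, S) = (S + U)/((2*S)) = (S + U)*(1/(2*S)) = (S + U)/(2*S))
Q(t) = (3 + t)/(2*t) (Q(t) = (t + 3)/(2*t) = (3 + t)/(2*t))
(47*Q(n(5, -4)))*Y(-1) = (47*((3 + 2*(-4)*(-4 + 5))/(2*((2*(-4)*(-4 + 5))))))*(-5 - 1) = (47*((3 + 2*(-4)*1)/(2*((2*(-4)*1)))))*(-6) = (47*((1/2)*(3 - 8)/(-8)))*(-6) = (47*((1/2)*(-1/8)*(-5)))*(-6) = (47*(5/16))*(-6) = (235/16)*(-6) = -705/8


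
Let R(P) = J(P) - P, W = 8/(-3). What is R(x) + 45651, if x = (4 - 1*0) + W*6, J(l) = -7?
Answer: 45656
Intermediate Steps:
W = -8/3 (W = 8*(-⅓) = -8/3 ≈ -2.6667)
x = -12 (x = (4 - 1*0) - 8/3*6 = (4 + 0) - 16 = 4 - 16 = -12)
R(P) = -7 - P
R(x) + 45651 = (-7 - 1*(-12)) + 45651 = (-7 + 12) + 45651 = 5 + 45651 = 45656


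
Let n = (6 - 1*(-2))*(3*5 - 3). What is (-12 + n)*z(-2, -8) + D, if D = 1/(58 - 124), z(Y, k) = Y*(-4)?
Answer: 44351/66 ≈ 671.98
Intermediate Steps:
z(Y, k) = -4*Y
D = -1/66 (D = 1/(-66) = -1/66 ≈ -0.015152)
n = 96 (n = (6 + 2)*(15 - 3) = 8*12 = 96)
(-12 + n)*z(-2, -8) + D = (-12 + 96)*(-4*(-2)) - 1/66 = 84*8 - 1/66 = 672 - 1/66 = 44351/66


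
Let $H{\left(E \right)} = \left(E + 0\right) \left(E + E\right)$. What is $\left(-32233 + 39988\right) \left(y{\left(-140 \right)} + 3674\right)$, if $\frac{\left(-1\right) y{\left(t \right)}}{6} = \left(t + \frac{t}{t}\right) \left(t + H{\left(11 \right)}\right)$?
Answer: $688194210$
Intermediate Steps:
$H{\left(E \right)} = 2 E^{2}$ ($H{\left(E \right)} = E 2 E = 2 E^{2}$)
$y{\left(t \right)} = - 6 \left(1 + t\right) \left(242 + t\right)$ ($y{\left(t \right)} = - 6 \left(t + \frac{t}{t}\right) \left(t + 2 \cdot 11^{2}\right) = - 6 \left(t + 1\right) \left(t + 2 \cdot 121\right) = - 6 \left(1 + t\right) \left(t + 242\right) = - 6 \left(1 + t\right) \left(242 + t\right)$)
$\left(-32233 + 39988\right) \left(y{\left(-140 \right)} + 3674\right) = \left(-32233 + 39988\right) \left(\left(-1452 - -204120 - 6 \left(-140\right)^{2}\right) + 3674\right) = 7755 \left(\left(-1452 + 204120 - 117600\right) + 3674\right) = 7755 \left(85068 + 3674\right) = 7755 \cdot 88742 = 688194210$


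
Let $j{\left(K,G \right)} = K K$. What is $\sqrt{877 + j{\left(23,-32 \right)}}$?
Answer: $\sqrt{1406} \approx 37.497$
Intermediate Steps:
$j{\left(K,G \right)} = K^{2}$
$\sqrt{877 + j{\left(23,-32 \right)}} = \sqrt{877 + 23^{2}} = \sqrt{877 + 529} = \sqrt{1406}$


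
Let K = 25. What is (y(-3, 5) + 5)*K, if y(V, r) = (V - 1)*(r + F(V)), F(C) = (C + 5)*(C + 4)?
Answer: -575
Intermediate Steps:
F(C) = (4 + C)*(5 + C) (F(C) = (5 + C)*(4 + C) = (4 + C)*(5 + C))
y(V, r) = (-1 + V)*(20 + r + V² + 9*V) (y(V, r) = (V - 1)*(r + (20 + V² + 9*V)) = (-1 + V)*(20 + r + V² + 9*V))
(y(-3, 5) + 5)*K = ((-20 + (-3)³ - 1*5 + 8*(-3)² + 11*(-3) - 3*5) + 5)*25 = ((-20 - 27 - 5 + 8*9 - 33 - 15) + 5)*25 = ((-20 - 27 - 5 + 72 - 33 - 15) + 5)*25 = (-28 + 5)*25 = -23*25 = -575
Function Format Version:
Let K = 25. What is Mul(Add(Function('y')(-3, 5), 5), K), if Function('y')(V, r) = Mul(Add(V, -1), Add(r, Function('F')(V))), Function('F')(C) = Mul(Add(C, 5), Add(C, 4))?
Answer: -575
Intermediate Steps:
Function('F')(C) = Mul(Add(4, C), Add(5, C)) (Function('F')(C) = Mul(Add(5, C), Add(4, C)) = Mul(Add(4, C), Add(5, C)))
Function('y')(V, r) = Mul(Add(-1, V), Add(20, r, Pow(V, 2), Mul(9, V))) (Function('y')(V, r) = Mul(Add(V, -1), Add(r, Add(20, Pow(V, 2), Mul(9, V)))) = Mul(Add(-1, V), Add(20, r, Pow(V, 2), Mul(9, V))))
Mul(Add(Function('y')(-3, 5), 5), K) = Mul(Add(Add(-20, Pow(-3, 3), Mul(-1, 5), Mul(8, Pow(-3, 2)), Mul(11, -3), Mul(-3, 5)), 5), 25) = Mul(Add(Add(-20, -27, -5, Mul(8, 9), -33, -15), 5), 25) = Mul(Add(Add(-20, -27, -5, 72, -33, -15), 5), 25) = Mul(Add(-28, 5), 25) = Mul(-23, 25) = -575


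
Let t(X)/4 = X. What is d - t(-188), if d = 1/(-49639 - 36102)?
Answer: 64477231/85741 ≈ 752.00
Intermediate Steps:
t(X) = 4*X
d = -1/85741 (d = 1/(-85741) = -1/85741 ≈ -1.1663e-5)
d - t(-188) = -1/85741 - 4*(-188) = -1/85741 - 1*(-752) = -1/85741 + 752 = 64477231/85741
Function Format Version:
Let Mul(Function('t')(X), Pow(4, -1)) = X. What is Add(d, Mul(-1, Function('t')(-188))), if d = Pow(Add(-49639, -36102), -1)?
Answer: Rational(64477231, 85741) ≈ 752.00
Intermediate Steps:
Function('t')(X) = Mul(4, X)
d = Rational(-1, 85741) (d = Pow(-85741, -1) = Rational(-1, 85741) ≈ -1.1663e-5)
Add(d, Mul(-1, Function('t')(-188))) = Add(Rational(-1, 85741), Mul(-1, Mul(4, -188))) = Add(Rational(-1, 85741), Mul(-1, -752)) = Add(Rational(-1, 85741), 752) = Rational(64477231, 85741)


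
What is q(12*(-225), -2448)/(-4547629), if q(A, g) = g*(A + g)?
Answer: -12602304/4547629 ≈ -2.7712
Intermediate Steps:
q(12*(-225), -2448)/(-4547629) = -2448*(12*(-225) - 2448)/(-4547629) = -2448*(-2700 - 2448)*(-1/4547629) = -2448*(-5148)*(-1/4547629) = 12602304*(-1/4547629) = -12602304/4547629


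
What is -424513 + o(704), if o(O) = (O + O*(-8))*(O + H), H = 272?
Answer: -5234241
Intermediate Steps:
o(O) = -7*O*(272 + O) (o(O) = (O + O*(-8))*(O + 272) = (O - 8*O)*(272 + O) = (-7*O)*(272 + O) = -7*O*(272 + O))
-424513 + o(704) = -424513 - 7*704*(272 + 704) = -424513 - 7*704*976 = -424513 - 4809728 = -5234241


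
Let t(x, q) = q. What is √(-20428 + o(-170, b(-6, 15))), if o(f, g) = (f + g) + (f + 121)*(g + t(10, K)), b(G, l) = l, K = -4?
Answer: I*√21122 ≈ 145.33*I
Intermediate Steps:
o(f, g) = f + g + (-4 + g)*(121 + f) (o(f, g) = (f + g) + (f + 121)*(g - 4) = (f + g) + (121 + f)*(-4 + g) = (f + g) + (-4 + g)*(121 + f) = f + g + (-4 + g)*(121 + f))
√(-20428 + o(-170, b(-6, 15))) = √(-20428 + (-484 - 3*(-170) + 122*15 - 170*15)) = √(-20428 + (-484 + 510 + 1830 - 2550)) = √(-20428 - 694) = √(-21122) = I*√21122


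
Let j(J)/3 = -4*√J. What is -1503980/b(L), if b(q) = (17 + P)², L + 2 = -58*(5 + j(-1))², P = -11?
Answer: -375995/9 ≈ -41777.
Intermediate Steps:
j(J) = -12*√J (j(J) = 3*(-4*√J) = -12*√J)
L = -2 - 58*(5 - 12*I)² ≈ 6900.0 + 6960.0*I
b(q) = 36 (b(q) = (17 - 11)² = 6² = 36)
-1503980/b(L) = -1503980/36 = -1503980*1/36 = -375995/9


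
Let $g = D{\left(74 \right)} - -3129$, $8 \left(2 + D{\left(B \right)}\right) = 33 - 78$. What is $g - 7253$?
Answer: $- \frac{33053}{8} \approx -4131.6$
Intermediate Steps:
$D{\left(B \right)} = - \frac{61}{8}$ ($D{\left(B \right)} = -2 + \frac{33 - 78}{8} = -2 + \frac{1}{8} \left(-45\right) = -2 - \frac{45}{8} = - \frac{61}{8}$)
$g = \frac{24971}{8}$ ($g = - \frac{61}{8} - -3129 = - \frac{61}{8} + 3129 = \frac{24971}{8} \approx 3121.4$)
$g - 7253 = \frac{24971}{8} - 7253 = - \frac{33053}{8}$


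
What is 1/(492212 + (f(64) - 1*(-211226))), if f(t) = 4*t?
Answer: 1/703694 ≈ 1.4211e-6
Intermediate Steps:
1/(492212 + (f(64) - 1*(-211226))) = 1/(492212 + (4*64 - 1*(-211226))) = 1/(492212 + (256 + 211226)) = 1/(492212 + 211482) = 1/703694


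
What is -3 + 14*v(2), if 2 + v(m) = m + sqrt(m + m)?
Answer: 25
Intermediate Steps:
v(m) = -2 + m + sqrt(2)*sqrt(m) (v(m) = -2 + (m + sqrt(m + m)) = -2 + (m + sqrt(2*m)) = -2 + (m + sqrt(2)*sqrt(m)) = -2 + m + sqrt(2)*sqrt(m))
-3 + 14*v(2) = -3 + 14*(-2 + 2 + sqrt(2)*sqrt(2)) = -3 + 14*(-2 + 2 + 2) = -3 + 14*2 = -3 + 28 = 25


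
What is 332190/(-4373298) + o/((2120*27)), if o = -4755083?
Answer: -385452028321/4635695880 ≈ -83.149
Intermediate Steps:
332190/(-4373298) + o/((2120*27)) = 332190/(-4373298) - 4755083/(2120*27) = 332190*(-1/4373298) - 4755083/57240 = -18455/242961 - 4755083*1/57240 = -18455/242961 - 4755083/57240 = -385452028321/4635695880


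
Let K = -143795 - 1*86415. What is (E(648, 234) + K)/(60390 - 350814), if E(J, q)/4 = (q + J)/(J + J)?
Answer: 4143731/5227632 ≈ 0.79266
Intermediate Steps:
E(J, q) = 2*(J + q)/J (E(J, q) = 4*((q + J)/(J + J)) = 4*((J + q)/((2*J))) = 4*((J + q)*(1/(2*J))) = 4*((J + q)/(2*J)) = 2*(J + q)/J)
K = -230210 (K = -143795 - 86415 = -230210)
(E(648, 234) + K)/(60390 - 350814) = ((2 + 2*234/648) - 230210)/(60390 - 350814) = ((2 + 2*234*(1/648)) - 230210)/(-290424) = ((2 + 13/18) - 230210)*(-1/290424) = (49/18 - 230210)*(-1/290424) = -4143731/18*(-1/290424) = 4143731/5227632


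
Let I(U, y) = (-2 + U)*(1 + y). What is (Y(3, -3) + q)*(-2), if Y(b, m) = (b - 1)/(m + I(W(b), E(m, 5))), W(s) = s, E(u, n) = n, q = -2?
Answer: 8/3 ≈ 2.6667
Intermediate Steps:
I(U, y) = (1 + y)*(-2 + U)
Y(b, m) = (-1 + b)/(-12 + m + 6*b) (Y(b, m) = (b - 1)/(m + (-2 + b - 2*5 + b*5)) = (-1 + b)/(m + (-2 + b - 10 + 5*b)) = (-1 + b)/(m + (-12 + 6*b)) = (-1 + b)/(-12 + m + 6*b))
(Y(3, -3) + q)*(-2) = ((-1 + 3)/(-12 - 3 + 6*3) - 2)*(-2) = (2/(-12 - 3 + 18) - 2)*(-2) = (2/3 - 2)*(-2) = ((⅓)*2 - 2)*(-2) = (⅔ - 2)*(-2) = -4/3*(-2) = 8/3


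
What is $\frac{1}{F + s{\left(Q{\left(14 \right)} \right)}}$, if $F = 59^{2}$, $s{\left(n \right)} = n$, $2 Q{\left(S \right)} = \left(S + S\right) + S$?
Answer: $\frac{1}{3502} \approx 0.00028555$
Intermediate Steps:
$Q{\left(S \right)} = \frac{3 S}{2}$ ($Q{\left(S \right)} = \frac{\left(S + S\right) + S}{2} = \frac{2 S + S}{2} = \frac{3 S}{2}$)
$F = 3481$
$\frac{1}{F + s{\left(Q{\left(14 \right)} \right)}} = \frac{1}{3481 + \frac{3}{2} \cdot 14} = \frac{1}{3481 + 21} = \frac{1}{3502}$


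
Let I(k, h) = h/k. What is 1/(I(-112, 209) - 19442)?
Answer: -112/2177713 ≈ -5.1430e-5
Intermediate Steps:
1/(I(-112, 209) - 19442) = 1/(209/(-112) - 19442) = 1/(209*(-1/112) - 19442) = 1/(-209/112 - 19442) = 1/(-2177713/112) = -112/2177713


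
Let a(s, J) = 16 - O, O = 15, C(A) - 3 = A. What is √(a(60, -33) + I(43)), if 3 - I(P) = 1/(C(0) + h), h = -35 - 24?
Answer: 15*√14/28 ≈ 2.0045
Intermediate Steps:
C(A) = 3 + A
h = -59
a(s, J) = 1 (a(s, J) = 16 - 1*15 = 16 - 15 = 1)
I(P) = 169/56 (I(P) = 3 - 1/((3 + 0) - 59) = 3 - 1/(3 - 59) = 3 - 1/(-56) = 3 - 1*(-1/56) = 3 + 1/56 = 169/56)
√(a(60, -33) + I(43)) = √(1 + 169/56) = √(225/56) = 15*√14/28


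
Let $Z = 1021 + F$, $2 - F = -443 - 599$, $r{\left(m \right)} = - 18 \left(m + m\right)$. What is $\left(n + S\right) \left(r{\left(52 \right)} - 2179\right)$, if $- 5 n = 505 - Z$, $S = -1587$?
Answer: $5165025$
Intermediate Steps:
$r{\left(m \right)} = - 36 m$ ($r{\left(m \right)} = - 18 \cdot 2 m = - 36 m$)
$F = 1044$ ($F = 2 - \left(-443 - 599\right) = 2 - -1042 = 2 + 1042 = 1044$)
$Z = 2065$ ($Z = 1021 + 1044 = 2065$)
$n = 312$ ($n = - \frac{505 - 2065}{5} = \left(- \frac{1}{5}\right) \left(-1560\right) = 312$)
$\left(n + S\right) \left(r{\left(52 \right)} - 2179\right) = \left(312 - 1587\right) \left(\left(-36\right) 52 - 2179\right) = - 1275 \left(-1872 - 2179\right) = \left(-1275\right) \left(-4051\right) = 5165025$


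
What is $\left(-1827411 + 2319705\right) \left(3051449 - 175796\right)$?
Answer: $1415666717982$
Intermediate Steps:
$\left(-1827411 + 2319705\right) \left(3051449 - 175796\right) = 492294 \cdot 2875653 = 1415666717982$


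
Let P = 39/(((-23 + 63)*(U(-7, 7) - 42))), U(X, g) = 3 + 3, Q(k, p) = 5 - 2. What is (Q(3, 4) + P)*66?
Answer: 15697/80 ≈ 196.21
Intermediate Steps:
Q(k, p) = 3
U(X, g) = 6
P = -13/480 (P = 39/(((-23 + 63)*(6 - 42))) = 39/((40*(-36))) = 39/(-1440) = 39*(-1/1440) = -13/480 ≈ -0.027083)
(Q(3, 4) + P)*66 = (3 - 13/480)*66 = (1427/480)*66 = 15697/80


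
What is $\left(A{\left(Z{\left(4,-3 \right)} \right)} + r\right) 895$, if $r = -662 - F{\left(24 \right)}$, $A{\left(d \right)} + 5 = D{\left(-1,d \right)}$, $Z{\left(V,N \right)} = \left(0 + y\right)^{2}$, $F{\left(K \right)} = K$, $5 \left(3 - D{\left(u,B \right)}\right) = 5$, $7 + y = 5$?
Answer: $-616655$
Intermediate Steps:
$y = -2$ ($y = -7 + 5 = -2$)
$D{\left(u,B \right)} = 2$ ($D{\left(u,B \right)} = 3 - 1 = 2$)
$Z{\left(V,N \right)} = 4$ ($Z{\left(V,N \right)} = \left(0 - 2\right)^{2} = \left(-2\right)^{2} = 4$)
$A{\left(d \right)} = -3$ ($A{\left(d \right)} = -5 + 2 = -3$)
$r = -686$ ($r = -662 - 24 = -686$)
$\left(A{\left(Z{\left(4,-3 \right)} \right)} + r\right) 895 = \left(-3 - 686\right) 895 = \left(-689\right) 895 = -616655$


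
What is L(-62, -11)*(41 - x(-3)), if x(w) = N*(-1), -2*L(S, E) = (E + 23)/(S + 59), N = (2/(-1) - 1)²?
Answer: 100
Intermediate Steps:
N = 9 (N = (2*(-1) - 1)² = (-2 - 1)² = (-3)² = 9)
L(S, E) = -(23 + E)/(2*(59 + S)) (L(S, E) = -(E + 23)/(2*(S + 59)) = -(23 + E)/(2*(59 + S)))
x(w) = -9 (x(w) = 9*(-1) = -9)
L(-62, -11)*(41 - x(-3)) = ((-23 - 1*(-11))/(2*(59 - 62)))*(41 - 1*(-9)) = ((½)*(-23 + 11)/(-3))*(41 + 9) = ((½)*(-⅓)*(-12))*50 = 2*50 = 100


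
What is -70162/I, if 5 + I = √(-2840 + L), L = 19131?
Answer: -175405/8133 - 35081*√16291/8133 ≈ -572.12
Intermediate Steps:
I = -5 + √16291 (I = -5 + √(-2840 + 19131) = -5 + √16291 ≈ 122.64)
-70162/I = -70162/(-5 + √16291)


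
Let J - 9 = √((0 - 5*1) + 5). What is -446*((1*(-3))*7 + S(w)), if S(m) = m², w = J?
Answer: -26760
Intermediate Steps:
J = 9 (J = 9 + √((0 - 5*1) + 5) = 9 + √((0 - 5) + 5) = 9 + √(-5 + 5) = 9 + √0 = 9 + 0 = 9)
w = 9
-446*((1*(-3))*7 + S(w)) = -446*((1*(-3))*7 + 9²) = -446*(-3*7 + 81) = -446*(-21 + 81) = -446*60 = -26760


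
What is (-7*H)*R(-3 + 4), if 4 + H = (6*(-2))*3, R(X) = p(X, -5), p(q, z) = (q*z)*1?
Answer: -1400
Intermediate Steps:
p(q, z) = q*z
R(X) = -5*X (R(X) = X*(-5) = -5*X)
H = -40 (H = -4 + (6*(-2))*3 = -4 - 12*3 = -4 - 36 = -40)
(-7*H)*R(-3 + 4) = (-7*(-40))*(-5*(-3 + 4)) = 280*(-5*1) = 280*(-5) = -1400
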